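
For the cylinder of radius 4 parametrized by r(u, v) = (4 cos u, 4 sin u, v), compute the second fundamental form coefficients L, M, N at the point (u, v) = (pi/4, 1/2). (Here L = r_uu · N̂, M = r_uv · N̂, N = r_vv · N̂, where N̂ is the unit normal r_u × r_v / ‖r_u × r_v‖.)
L = -4;  M = 0;  N = 0

Compute the unit normal N̂(u, v) = (cos(u), sin(u), 0), and the second partials r_uu, r_uv, r_vv. Take dot products:
  L(u, v) = r_uu · N̂ = -4,
  M(u, v) = r_uv · N̂ = 0,
  N(u, v) = r_vv · N̂ = 0.
Evaluating at (u, v) = (pi/4, 1/2):
  L = -4, M = 0, N = 0.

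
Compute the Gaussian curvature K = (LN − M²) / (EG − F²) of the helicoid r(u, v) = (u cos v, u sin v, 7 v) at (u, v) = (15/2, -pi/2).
K = -784/177241

Coefficients of the first fundamental form: E = 1, F = 0, G = u^2 + 49.
Coefficients of the second fundamental form: L = 0, M = -7/sqrt(u^2 + 49), N = 0.
Assemble K = (LN − M²)/(EG − F²) = -49/(u^2 + 49)^2. At (u, v) = (15/2, -pi/2): K = -784/177241.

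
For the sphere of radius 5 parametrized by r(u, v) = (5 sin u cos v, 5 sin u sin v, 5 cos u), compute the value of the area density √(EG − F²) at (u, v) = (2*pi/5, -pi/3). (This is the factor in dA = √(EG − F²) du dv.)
√(EG − F²)|_{(2*pi/5, -pi/3)} = 25*sqrt(2*sqrt(5) + 10)/4

E = 25, F = 0, G = 25*sin(u)^2, so EG − F² = 625*sin(u)^2. Taking the positive square root: √(EG − F²) = 25*Abs(sin(u)). At (u, v) = (2*pi/5, -pi/3): 25*sqrt(2*sqrt(5) + 10)/4.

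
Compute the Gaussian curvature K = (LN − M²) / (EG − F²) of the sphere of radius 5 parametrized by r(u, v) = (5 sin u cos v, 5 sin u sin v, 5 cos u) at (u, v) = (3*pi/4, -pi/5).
K = 1/25

Coefficients of the first fundamental form: E = 25, F = 0, G = 25*sin(u)^2.
Coefficients of the second fundamental form: L = -5*sin(u)/Abs(sin(u)), M = 0, N = -5*sin(u)^3/Abs(sin(u)).
Assemble K = (LN − M²)/(EG − F²) = 1/25. At (u, v) = (3*pi/4, -pi/5): K = 1/25.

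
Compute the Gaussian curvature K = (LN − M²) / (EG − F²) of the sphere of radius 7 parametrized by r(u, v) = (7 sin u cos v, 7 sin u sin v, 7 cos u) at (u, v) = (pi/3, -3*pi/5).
K = 1/49

Coefficients of the first fundamental form: E = 49, F = 0, G = 49*sin(u)^2.
Coefficients of the second fundamental form: L = -7*sin(u)/Abs(sin(u)), M = 0, N = -7*sin(u)^3/Abs(sin(u)).
Assemble K = (LN − M²)/(EG − F²) = 1/49. At (u, v) = (pi/3, -3*pi/5): K = 1/49.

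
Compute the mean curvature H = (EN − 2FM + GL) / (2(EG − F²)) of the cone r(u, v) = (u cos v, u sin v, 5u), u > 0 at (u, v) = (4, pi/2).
H = 5*sqrt(26)/208

With E = 26, F = 0, G = u^2, L = 0, M = 0, N = 5*sqrt(26)*u^2/(26*Abs(u)), assemble
  H = (EN − 2FM + GL) / (2(EG − F²)) = 5*sqrt(26)/(52*Abs(u)).
At (u, v) = (4, pi/2): H = 5*sqrt(26)/208.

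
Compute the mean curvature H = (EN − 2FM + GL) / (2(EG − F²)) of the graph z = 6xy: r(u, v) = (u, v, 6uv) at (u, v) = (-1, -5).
H = -1080*sqrt(937)/877969

With E = 36*v^2 + 1, F = 36*u*v, G = 36*u^2 + 1, L = 0, M = 6/sqrt(36*u^2 + 36*v^2 + 1), N = 0, assemble
  H = (EN − 2FM + GL) / (2(EG − F²)) = -216*u*v/(36*u^2 + 36*v^2 + 1)^(3/2).
At (u, v) = (-1, -5): H = -1080*sqrt(937)/877969.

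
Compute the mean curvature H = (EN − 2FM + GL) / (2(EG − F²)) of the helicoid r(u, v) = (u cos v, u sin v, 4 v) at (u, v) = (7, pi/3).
H = 0

With E = 1, F = 0, G = u^2 + 16, L = 0, M = -4/sqrt(u^2 + 16), N = 0, assemble
  H = (EN − 2FM + GL) / (2(EG − F²)) = 0.
At (u, v) = (7, pi/3): H = 0.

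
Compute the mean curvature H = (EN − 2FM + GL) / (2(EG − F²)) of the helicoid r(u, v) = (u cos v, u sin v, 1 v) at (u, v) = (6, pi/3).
H = 0

With E = 1, F = 0, G = u^2 + 1, L = 0, M = -1/sqrt(u^2 + 1), N = 0, assemble
  H = (EN − 2FM + GL) / (2(EG − F²)) = 0.
At (u, v) = (6, pi/3): H = 0.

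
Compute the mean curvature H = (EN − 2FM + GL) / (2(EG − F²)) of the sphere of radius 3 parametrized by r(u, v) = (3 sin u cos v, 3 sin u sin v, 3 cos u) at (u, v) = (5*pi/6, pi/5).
H = -1/3

With E = 9, F = 0, G = 9*sin(u)^2, L = -3*sin(u)/Abs(sin(u)), M = 0, N = -3*sin(u)^3/Abs(sin(u)), assemble
  H = (EN − 2FM + GL) / (2(EG − F²)) = -sin(u)/(3*Abs(sin(u))).
At (u, v) = (5*pi/6, pi/5): H = -1/3.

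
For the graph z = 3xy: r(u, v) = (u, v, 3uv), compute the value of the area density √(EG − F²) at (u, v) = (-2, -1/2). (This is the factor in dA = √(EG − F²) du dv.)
√(EG − F²)|_{(-2, -1/2)} = sqrt(157)/2

E = 9*v^2 + 1, F = 9*u*v, G = 9*u^2 + 1, so EG − F² = 9*u^2 + 9*v^2 + 1. Taking the positive square root: √(EG − F²) = sqrt(9*u^2 + 9*v^2 + 1). At (u, v) = (-2, -1/2): sqrt(157)/2.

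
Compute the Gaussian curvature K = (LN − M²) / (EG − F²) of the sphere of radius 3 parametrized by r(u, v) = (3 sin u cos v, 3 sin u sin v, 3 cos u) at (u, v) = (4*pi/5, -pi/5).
K = 1/9

Coefficients of the first fundamental form: E = 9, F = 0, G = 9*sin(u)^2.
Coefficients of the second fundamental form: L = -3*sin(u)/Abs(sin(u)), M = 0, N = -3*sin(u)^3/Abs(sin(u)).
Assemble K = (LN − M²)/(EG − F²) = 1/9. At (u, v) = (4*pi/5, -pi/5): K = 1/9.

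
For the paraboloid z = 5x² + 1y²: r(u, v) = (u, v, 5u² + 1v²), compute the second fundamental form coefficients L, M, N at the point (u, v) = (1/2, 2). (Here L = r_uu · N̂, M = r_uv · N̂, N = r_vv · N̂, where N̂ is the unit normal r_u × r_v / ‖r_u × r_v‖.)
L = 5*sqrt(42)/21;  M = 0;  N = sqrt(42)/21

Compute the unit normal N̂(u, v) = (-10*u/sqrt(100*u^2 + 4*v^2 + 1), -2*v/sqrt(100*u^2 + 4*v^2 + 1), 1/sqrt(100*u^2 + 4*v^2 + 1)), and the second partials r_uu, r_uv, r_vv. Take dot products:
  L(u, v) = r_uu · N̂ = 10/sqrt(100*u^2 + 4*v^2 + 1),
  M(u, v) = r_uv · N̂ = 0,
  N(u, v) = r_vv · N̂ = 2/sqrt(100*u^2 + 4*v^2 + 1).
Evaluating at (u, v) = (1/2, 2):
  L = 5*sqrt(42)/21, M = 0, N = sqrt(42)/21.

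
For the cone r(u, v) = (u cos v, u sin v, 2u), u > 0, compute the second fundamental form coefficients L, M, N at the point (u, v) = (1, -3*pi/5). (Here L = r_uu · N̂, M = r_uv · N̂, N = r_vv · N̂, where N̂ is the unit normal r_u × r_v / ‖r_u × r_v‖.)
L = 0;  M = 0;  N = 2*sqrt(5)/5

Compute the unit normal N̂(u, v) = (-2*sqrt(5)*u*cos(v)/(5*Abs(u)), -2*sqrt(5)*u*sin(v)/(5*Abs(u)), sqrt(5)*u/(5*Abs(u))), and the second partials r_uu, r_uv, r_vv. Take dot products:
  L(u, v) = r_uu · N̂ = 0,
  M(u, v) = r_uv · N̂ = 0,
  N(u, v) = r_vv · N̂ = 2*sqrt(5)*u^2/(5*Abs(u)).
Evaluating at (u, v) = (1, -3*pi/5):
  L = 0, M = 0, N = 2*sqrt(5)/5.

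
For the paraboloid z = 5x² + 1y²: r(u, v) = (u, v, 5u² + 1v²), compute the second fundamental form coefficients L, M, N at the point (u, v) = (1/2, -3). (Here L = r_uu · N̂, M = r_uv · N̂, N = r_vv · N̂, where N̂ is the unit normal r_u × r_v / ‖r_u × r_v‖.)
L = 5*sqrt(62)/31;  M = 0;  N = sqrt(62)/31

Compute the unit normal N̂(u, v) = (-10*u/sqrt(100*u^2 + 4*v^2 + 1), -2*v/sqrt(100*u^2 + 4*v^2 + 1), 1/sqrt(100*u^2 + 4*v^2 + 1)), and the second partials r_uu, r_uv, r_vv. Take dot products:
  L(u, v) = r_uu · N̂ = 10/sqrt(100*u^2 + 4*v^2 + 1),
  M(u, v) = r_uv · N̂ = 0,
  N(u, v) = r_vv · N̂ = 2/sqrt(100*u^2 + 4*v^2 + 1).
Evaluating at (u, v) = (1/2, -3):
  L = 5*sqrt(62)/31, M = 0, N = sqrt(62)/31.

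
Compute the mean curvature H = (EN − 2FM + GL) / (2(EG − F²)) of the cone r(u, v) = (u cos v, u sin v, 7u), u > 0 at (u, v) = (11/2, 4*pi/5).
H = 7*sqrt(2)/110

With E = 50, F = 0, G = u^2, L = 0, M = 0, N = 7*sqrt(2)*u^2/(10*Abs(u)), assemble
  H = (EN − 2FM + GL) / (2(EG − F²)) = 7*sqrt(2)/(20*Abs(u)).
At (u, v) = (11/2, 4*pi/5): H = 7*sqrt(2)/110.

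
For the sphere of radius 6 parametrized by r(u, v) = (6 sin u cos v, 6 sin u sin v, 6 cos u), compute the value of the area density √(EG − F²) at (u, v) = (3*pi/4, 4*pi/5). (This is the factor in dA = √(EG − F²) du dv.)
√(EG − F²)|_{(3*pi/4, 4*pi/5)} = 18*sqrt(2)

E = 36, F = 0, G = 36*sin(u)^2, so EG − F² = 1296*sin(u)^2. Taking the positive square root: √(EG − F²) = 36*Abs(sin(u)). At (u, v) = (3*pi/4, 4*pi/5): 18*sqrt(2).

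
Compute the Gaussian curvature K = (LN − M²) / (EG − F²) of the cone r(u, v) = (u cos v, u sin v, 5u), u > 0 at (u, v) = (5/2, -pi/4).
K = 0

Coefficients of the first fundamental form: E = 26, F = 0, G = u^2.
Coefficients of the second fundamental form: L = 0, M = 0, N = 5*sqrt(26)*u^2/(26*Abs(u)).
Assemble K = (LN − M²)/(EG − F²) = 0. At (u, v) = (5/2, -pi/4): K = 0.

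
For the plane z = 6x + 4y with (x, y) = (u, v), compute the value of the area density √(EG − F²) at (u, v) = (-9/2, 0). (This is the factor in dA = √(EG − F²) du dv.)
√(EG − F²)|_{(-9/2, 0)} = sqrt(53)

E = 37, F = 24, G = 17, so EG − F² = 53. Taking the positive square root: √(EG − F²) = sqrt(53). At (u, v) = (-9/2, 0): sqrt(53).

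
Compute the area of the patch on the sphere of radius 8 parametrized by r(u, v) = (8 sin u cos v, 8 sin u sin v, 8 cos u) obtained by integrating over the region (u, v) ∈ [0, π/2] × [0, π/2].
Area = 32*pi

Area = ∫∫ √(EG − F²) du dv with √(EG − F²) = 64*Abs(sin(u)). Integrating over [0, π/2] × [0, π/2] gives 32*pi.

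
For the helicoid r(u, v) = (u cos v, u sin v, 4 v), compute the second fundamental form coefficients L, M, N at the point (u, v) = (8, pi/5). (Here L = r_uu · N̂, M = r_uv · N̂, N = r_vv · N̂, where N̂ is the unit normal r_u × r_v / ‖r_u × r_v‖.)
L = 0;  M = -sqrt(5)/5;  N = 0

Compute the unit normal N̂(u, v) = (4*sin(v)/sqrt(u^2 + 16), -4*cos(v)/sqrt(u^2 + 16), u/sqrt(u^2 + 16)), and the second partials r_uu, r_uv, r_vv. Take dot products:
  L(u, v) = r_uu · N̂ = 0,
  M(u, v) = r_uv · N̂ = -4/sqrt(u^2 + 16),
  N(u, v) = r_vv · N̂ = 0.
Evaluating at (u, v) = (8, pi/5):
  L = 0, M = -sqrt(5)/5, N = 0.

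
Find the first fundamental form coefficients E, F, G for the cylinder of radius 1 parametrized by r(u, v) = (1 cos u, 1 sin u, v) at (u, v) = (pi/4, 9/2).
E = 1;  F = 0;  G = 1

Partials: r_u = (-sin(u), cos(u), 0), r_v = (0, 0, 1). As functions of (u, v):
  E = r_u · r_u = 1,
  F = r_u · r_v = 0,
  G = r_v · r_v = 1.
Evaluating at (u, v) = (pi/4, 9/2): E = 1, F = 0, G = 1.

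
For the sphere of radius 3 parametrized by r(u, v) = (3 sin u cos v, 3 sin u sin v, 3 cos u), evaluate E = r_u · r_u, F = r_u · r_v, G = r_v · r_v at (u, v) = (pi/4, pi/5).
E = 9;  F = 0;  G = 9/2

Partials: r_u = (3*cos(u)*cos(v), 3*sin(v)*cos(u), -3*sin(u)), r_v = (-3*sin(u)*sin(v), 3*sin(u)*cos(v), 0). As functions of (u, v):
  E = r_u · r_u = 9,
  F = r_u · r_v = 0,
  G = r_v · r_v = 9*sin(u)^2.
Evaluating at (u, v) = (pi/4, pi/5): E = 9, F = 0, G = 9/2.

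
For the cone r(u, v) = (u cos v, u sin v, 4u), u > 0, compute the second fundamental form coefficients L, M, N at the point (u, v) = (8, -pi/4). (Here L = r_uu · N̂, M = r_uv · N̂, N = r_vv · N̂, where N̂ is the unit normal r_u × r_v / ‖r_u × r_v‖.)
L = 0;  M = 0;  N = 32*sqrt(17)/17

Compute the unit normal N̂(u, v) = (-4*sqrt(17)*u*cos(v)/(17*Abs(u)), -4*sqrt(17)*u*sin(v)/(17*Abs(u)), sqrt(17)*u/(17*Abs(u))), and the second partials r_uu, r_uv, r_vv. Take dot products:
  L(u, v) = r_uu · N̂ = 0,
  M(u, v) = r_uv · N̂ = 0,
  N(u, v) = r_vv · N̂ = 4*sqrt(17)*u^2/(17*Abs(u)).
Evaluating at (u, v) = (8, -pi/4):
  L = 0, M = 0, N = 32*sqrt(17)/17.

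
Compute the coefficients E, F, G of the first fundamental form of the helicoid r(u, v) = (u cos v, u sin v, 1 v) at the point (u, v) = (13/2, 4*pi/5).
E = 1;  F = 0;  G = 173/4

Partials: r_u = (cos(v), sin(v), 0), r_v = (-u*sin(v), u*cos(v), 1). As functions of (u, v):
  E = r_u · r_u = 1,
  F = r_u · r_v = 0,
  G = r_v · r_v = u^2 + 1.
Evaluating at (u, v) = (13/2, 4*pi/5): E = 1, F = 0, G = 173/4.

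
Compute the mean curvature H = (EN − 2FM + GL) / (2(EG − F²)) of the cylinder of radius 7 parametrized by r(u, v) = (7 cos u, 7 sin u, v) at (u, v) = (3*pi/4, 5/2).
H = -1/14

With E = 49, F = 0, G = 1, L = -7, M = 0, N = 0, assemble
  H = (EN − 2FM + GL) / (2(EG − F²)) = -1/14.
At (u, v) = (3*pi/4, 5/2): H = -1/14.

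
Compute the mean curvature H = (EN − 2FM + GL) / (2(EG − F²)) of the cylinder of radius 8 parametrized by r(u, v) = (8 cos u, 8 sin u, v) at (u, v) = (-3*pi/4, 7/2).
H = -1/16

With E = 64, F = 0, G = 1, L = -8, M = 0, N = 0, assemble
  H = (EN − 2FM + GL) / (2(EG − F²)) = -1/16.
At (u, v) = (-3*pi/4, 7/2): H = -1/16.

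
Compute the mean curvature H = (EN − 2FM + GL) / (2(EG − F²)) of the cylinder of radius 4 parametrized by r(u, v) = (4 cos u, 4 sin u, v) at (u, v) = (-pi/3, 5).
H = -1/8

With E = 16, F = 0, G = 1, L = -4, M = 0, N = 0, assemble
  H = (EN − 2FM + GL) / (2(EG − F²)) = -1/8.
At (u, v) = (-pi/3, 5): H = -1/8.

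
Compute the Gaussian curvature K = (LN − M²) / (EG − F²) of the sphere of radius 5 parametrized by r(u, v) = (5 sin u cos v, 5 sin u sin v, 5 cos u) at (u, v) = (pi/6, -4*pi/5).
K = 1/25

Coefficients of the first fundamental form: E = 25, F = 0, G = 25*sin(u)^2.
Coefficients of the second fundamental form: L = -5*sin(u)/Abs(sin(u)), M = 0, N = -5*sin(u)^3/Abs(sin(u)).
Assemble K = (LN − M²)/(EG − F²) = 1/25. At (u, v) = (pi/6, -4*pi/5): K = 1/25.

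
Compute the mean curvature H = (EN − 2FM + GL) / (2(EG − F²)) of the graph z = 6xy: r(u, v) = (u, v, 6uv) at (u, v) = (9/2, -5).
H = 243*sqrt(1630)/132845

With E = 36*v^2 + 1, F = 36*u*v, G = 36*u^2 + 1, L = 0, M = 6/sqrt(36*u^2 + 36*v^2 + 1), N = 0, assemble
  H = (EN − 2FM + GL) / (2(EG − F²)) = -216*u*v/(36*u^2 + 36*v^2 + 1)^(3/2).
At (u, v) = (9/2, -5): H = 243*sqrt(1630)/132845.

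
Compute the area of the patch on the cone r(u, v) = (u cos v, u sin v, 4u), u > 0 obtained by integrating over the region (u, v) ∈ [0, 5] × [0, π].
Area = 25*sqrt(17)*pi/2

Area = ∫∫ √(EG − F²) du dv with √(EG − F²) = sqrt(17)*Abs(u). Integrating over [0, 5] × [0, π] gives 25*sqrt(17)*pi/2.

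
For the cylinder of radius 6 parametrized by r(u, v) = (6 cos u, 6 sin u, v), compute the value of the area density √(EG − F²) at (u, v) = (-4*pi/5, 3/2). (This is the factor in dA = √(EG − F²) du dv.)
√(EG − F²)|_{(-4*pi/5, 3/2)} = 6

E = 36, F = 0, G = 1, so EG − F² = 36. Taking the positive square root: √(EG − F²) = 6. At (u, v) = (-4*pi/5, 3/2): 6.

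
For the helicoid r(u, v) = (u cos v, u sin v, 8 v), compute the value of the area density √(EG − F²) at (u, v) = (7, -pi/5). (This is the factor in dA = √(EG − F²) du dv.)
√(EG − F²)|_{(7, -pi/5)} = sqrt(113)

E = 1, F = 0, G = u^2 + 64, so EG − F² = u^2 + 64. Taking the positive square root: √(EG − F²) = sqrt(u^2 + 64). At (u, v) = (7, -pi/5): sqrt(113).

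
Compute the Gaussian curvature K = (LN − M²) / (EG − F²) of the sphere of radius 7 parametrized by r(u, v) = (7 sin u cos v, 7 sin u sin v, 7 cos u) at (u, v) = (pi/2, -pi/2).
K = 1/49

Coefficients of the first fundamental form: E = 49, F = 0, G = 49*sin(u)^2.
Coefficients of the second fundamental form: L = -7*sin(u)/Abs(sin(u)), M = 0, N = -7*sin(u)^3/Abs(sin(u)).
Assemble K = (LN − M²)/(EG − F²) = 1/49. At (u, v) = (pi/2, -pi/2): K = 1/49.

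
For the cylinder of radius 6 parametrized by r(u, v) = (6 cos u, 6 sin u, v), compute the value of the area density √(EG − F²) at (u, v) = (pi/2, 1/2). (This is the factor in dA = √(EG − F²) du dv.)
√(EG − F²)|_{(pi/2, 1/2)} = 6

E = 36, F = 0, G = 1, so EG − F² = 36. Taking the positive square root: √(EG − F²) = 6. At (u, v) = (pi/2, 1/2): 6.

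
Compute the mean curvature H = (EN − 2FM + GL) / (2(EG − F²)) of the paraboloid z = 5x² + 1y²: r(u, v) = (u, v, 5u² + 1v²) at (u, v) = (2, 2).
H = 54*sqrt(417)/19321

With E = 100*u^2 + 1, F = 20*u*v, G = 4*v^2 + 1, L = 10/sqrt(100*u^2 + 4*v^2 + 1), M = 0, N = 2/sqrt(100*u^2 + 4*v^2 + 1), assemble
  H = (EN − 2FM + GL) / (2(EG − F²)) = 2*(50*u^2 + 10*v^2 + 3)/(100*u^2 + 4*v^2 + 1)^(3/2).
At (u, v) = (2, 2): H = 54*sqrt(417)/19321.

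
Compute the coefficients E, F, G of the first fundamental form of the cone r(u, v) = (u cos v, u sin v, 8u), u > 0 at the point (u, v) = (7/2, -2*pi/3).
E = 65;  F = 0;  G = 49/4

Partials: r_u = (cos(v), sin(v), 8), r_v = (-u*sin(v), u*cos(v), 0). As functions of (u, v):
  E = r_u · r_u = 65,
  F = r_u · r_v = 0,
  G = r_v · r_v = u^2.
Evaluating at (u, v) = (7/2, -2*pi/3): E = 65, F = 0, G = 49/4.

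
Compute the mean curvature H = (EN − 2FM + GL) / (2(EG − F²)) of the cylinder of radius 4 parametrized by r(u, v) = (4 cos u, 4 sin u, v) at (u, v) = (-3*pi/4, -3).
H = -1/8

With E = 16, F = 0, G = 1, L = -4, M = 0, N = 0, assemble
  H = (EN − 2FM + GL) / (2(EG − F²)) = -1/8.
At (u, v) = (-3*pi/4, -3): H = -1/8.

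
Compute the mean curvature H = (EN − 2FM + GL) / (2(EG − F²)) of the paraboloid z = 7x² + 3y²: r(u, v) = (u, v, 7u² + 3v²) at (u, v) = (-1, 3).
H = 2866*sqrt(521)/271441

With E = 196*u^2 + 1, F = 84*u*v, G = 36*v^2 + 1, L = 14/sqrt(196*u^2 + 36*v^2 + 1), M = 0, N = 6/sqrt(196*u^2 + 36*v^2 + 1), assemble
  H = (EN − 2FM + GL) / (2(EG − F²)) = 2*(294*u^2 + 126*v^2 + 5)/(196*u^2 + 36*v^2 + 1)^(3/2).
At (u, v) = (-1, 3): H = 2866*sqrt(521)/271441.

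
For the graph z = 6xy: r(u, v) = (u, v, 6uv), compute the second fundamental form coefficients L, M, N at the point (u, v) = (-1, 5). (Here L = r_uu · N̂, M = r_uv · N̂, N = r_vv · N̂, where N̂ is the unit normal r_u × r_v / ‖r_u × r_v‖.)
L = 0;  M = 6*sqrt(937)/937;  N = 0

Compute the unit normal N̂(u, v) = (-6*v/sqrt(36*u^2 + 36*v^2 + 1), -6*u/sqrt(36*u^2 + 36*v^2 + 1), 1/sqrt(36*u^2 + 36*v^2 + 1)), and the second partials r_uu, r_uv, r_vv. Take dot products:
  L(u, v) = r_uu · N̂ = 0,
  M(u, v) = r_uv · N̂ = 6/sqrt(36*u^2 + 36*v^2 + 1),
  N(u, v) = r_vv · N̂ = 0.
Evaluating at (u, v) = (-1, 5):
  L = 0, M = 6*sqrt(937)/937, N = 0.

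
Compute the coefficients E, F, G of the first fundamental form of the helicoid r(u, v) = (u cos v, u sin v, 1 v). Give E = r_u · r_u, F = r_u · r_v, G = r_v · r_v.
E = 1;  F = 0;  G = u^2 + 1

Compute partials: r_u = (cos(v), sin(v), 0), r_v = (-u*sin(v), u*cos(v), 1). Then
  E = r_u · r_u = 1,
  F = r_u · r_v = 0,
  G = r_v · r_v = u^2 + 1.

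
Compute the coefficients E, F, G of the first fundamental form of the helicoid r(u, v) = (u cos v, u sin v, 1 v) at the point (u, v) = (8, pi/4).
E = 1;  F = 0;  G = 65

Partials: r_u = (cos(v), sin(v), 0), r_v = (-u*sin(v), u*cos(v), 1). As functions of (u, v):
  E = r_u · r_u = 1,
  F = r_u · r_v = 0,
  G = r_v · r_v = u^2 + 1.
Evaluating at (u, v) = (8, pi/4): E = 1, F = 0, G = 65.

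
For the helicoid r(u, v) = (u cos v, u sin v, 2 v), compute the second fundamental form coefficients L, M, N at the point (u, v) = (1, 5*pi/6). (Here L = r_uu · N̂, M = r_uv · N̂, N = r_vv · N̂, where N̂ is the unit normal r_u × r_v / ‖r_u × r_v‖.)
L = 0;  M = -2*sqrt(5)/5;  N = 0

Compute the unit normal N̂(u, v) = (2*sin(v)/sqrt(u^2 + 4), -2*cos(v)/sqrt(u^2 + 4), u/sqrt(u^2 + 4)), and the second partials r_uu, r_uv, r_vv. Take dot products:
  L(u, v) = r_uu · N̂ = 0,
  M(u, v) = r_uv · N̂ = -2/sqrt(u^2 + 4),
  N(u, v) = r_vv · N̂ = 0.
Evaluating at (u, v) = (1, 5*pi/6):
  L = 0, M = -2*sqrt(5)/5, N = 0.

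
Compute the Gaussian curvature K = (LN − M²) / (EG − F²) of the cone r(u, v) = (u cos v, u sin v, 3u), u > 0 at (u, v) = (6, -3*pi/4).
K = 0

Coefficients of the first fundamental form: E = 10, F = 0, G = u^2.
Coefficients of the second fundamental form: L = 0, M = 0, N = 3*sqrt(10)*u^2/(10*Abs(u)).
Assemble K = (LN − M²)/(EG − F²) = 0. At (u, v) = (6, -3*pi/4): K = 0.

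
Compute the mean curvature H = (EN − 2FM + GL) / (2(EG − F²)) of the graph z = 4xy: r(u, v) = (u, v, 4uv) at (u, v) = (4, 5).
H = -1280*sqrt(73)/143883

With E = 16*v^2 + 1, F = 16*u*v, G = 16*u^2 + 1, L = 0, M = 4/sqrt(16*u^2 + 16*v^2 + 1), N = 0, assemble
  H = (EN − 2FM + GL) / (2(EG − F²)) = -64*u*v/(16*u^2 + 16*v^2 + 1)^(3/2).
At (u, v) = (4, 5): H = -1280*sqrt(73)/143883.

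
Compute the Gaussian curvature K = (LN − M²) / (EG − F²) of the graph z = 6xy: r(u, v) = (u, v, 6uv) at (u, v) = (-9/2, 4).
K = -9/426409

Coefficients of the first fundamental form: E = 36*v^2 + 1, F = 36*u*v, G = 36*u^2 + 1.
Coefficients of the second fundamental form: L = 0, M = 6/sqrt(36*u^2 + 36*v^2 + 1), N = 0.
Assemble K = (LN − M²)/(EG − F²) = -36/(1296*u^4 + 2592*u^2*v^2 + 72*u^2 + 1296*v^4 + 72*v^2 + 1). At (u, v) = (-9/2, 4): K = -9/426409.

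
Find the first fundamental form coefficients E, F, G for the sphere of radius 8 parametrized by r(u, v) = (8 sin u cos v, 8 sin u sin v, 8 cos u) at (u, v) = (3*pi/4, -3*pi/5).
E = 64;  F = 0;  G = 32

Partials: r_u = (8*cos(u)*cos(v), 8*sin(v)*cos(u), -8*sin(u)), r_v = (-8*sin(u)*sin(v), 8*sin(u)*cos(v), 0). As functions of (u, v):
  E = r_u · r_u = 64,
  F = r_u · r_v = 0,
  G = r_v · r_v = 64*sin(u)^2.
Evaluating at (u, v) = (3*pi/4, -3*pi/5): E = 64, F = 0, G = 32.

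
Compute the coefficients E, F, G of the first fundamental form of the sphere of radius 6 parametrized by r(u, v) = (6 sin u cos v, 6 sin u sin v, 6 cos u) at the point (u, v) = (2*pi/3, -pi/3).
E = 36;  F = 0;  G = 27

Partials: r_u = (6*cos(u)*cos(v), 6*sin(v)*cos(u), -6*sin(u)), r_v = (-6*sin(u)*sin(v), 6*sin(u)*cos(v), 0). As functions of (u, v):
  E = r_u · r_u = 36,
  F = r_u · r_v = 0,
  G = r_v · r_v = 36*sin(u)^2.
Evaluating at (u, v) = (2*pi/3, -pi/3): E = 36, F = 0, G = 27.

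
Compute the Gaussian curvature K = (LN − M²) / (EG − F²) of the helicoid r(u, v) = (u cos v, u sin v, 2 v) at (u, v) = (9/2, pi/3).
K = -64/9409

Coefficients of the first fundamental form: E = 1, F = 0, G = u^2 + 4.
Coefficients of the second fundamental form: L = 0, M = -2/sqrt(u^2 + 4), N = 0.
Assemble K = (LN − M²)/(EG − F²) = -4/(u^2 + 4)^2. At (u, v) = (9/2, pi/3): K = -64/9409.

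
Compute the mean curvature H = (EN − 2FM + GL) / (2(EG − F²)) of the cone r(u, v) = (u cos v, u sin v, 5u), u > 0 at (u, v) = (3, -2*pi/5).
H = 5*sqrt(26)/156

With E = 26, F = 0, G = u^2, L = 0, M = 0, N = 5*sqrt(26)*u^2/(26*Abs(u)), assemble
  H = (EN − 2FM + GL) / (2(EG − F²)) = 5*sqrt(26)/(52*Abs(u)).
At (u, v) = (3, -2*pi/5): H = 5*sqrt(26)/156.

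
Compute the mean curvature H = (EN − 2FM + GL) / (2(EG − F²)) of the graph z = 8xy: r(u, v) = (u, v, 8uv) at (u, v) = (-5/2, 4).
H = 1024*sqrt(57)/81225

With E = 64*v^2 + 1, F = 64*u*v, G = 64*u^2 + 1, L = 0, M = 8/sqrt(64*u^2 + 64*v^2 + 1), N = 0, assemble
  H = (EN − 2FM + GL) / (2(EG − F²)) = -512*u*v/(64*u^2 + 64*v^2 + 1)^(3/2).
At (u, v) = (-5/2, 4): H = 1024*sqrt(57)/81225.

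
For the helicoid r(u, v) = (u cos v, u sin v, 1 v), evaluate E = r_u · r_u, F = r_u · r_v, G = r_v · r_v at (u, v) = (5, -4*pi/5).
E = 1;  F = 0;  G = 26

Partials: r_u = (cos(v), sin(v), 0), r_v = (-u*sin(v), u*cos(v), 1). As functions of (u, v):
  E = r_u · r_u = 1,
  F = r_u · r_v = 0,
  G = r_v · r_v = u^2 + 1.
Evaluating at (u, v) = (5, -4*pi/5): E = 1, F = 0, G = 26.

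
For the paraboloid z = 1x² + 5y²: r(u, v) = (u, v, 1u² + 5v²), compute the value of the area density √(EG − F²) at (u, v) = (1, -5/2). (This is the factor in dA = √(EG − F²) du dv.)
√(EG − F²)|_{(1, -5/2)} = 3*sqrt(70)

E = 4*u^2 + 1, F = 20*u*v, G = 100*v^2 + 1, so EG − F² = 4*u^2 + 100*v^2 + 1. Taking the positive square root: √(EG − F²) = sqrt(4*u^2 + 100*v^2 + 1). At (u, v) = (1, -5/2): 3*sqrt(70).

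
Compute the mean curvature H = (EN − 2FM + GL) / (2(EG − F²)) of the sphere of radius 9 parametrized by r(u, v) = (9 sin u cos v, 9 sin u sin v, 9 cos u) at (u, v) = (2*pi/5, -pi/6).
H = -1/9

With E = 81, F = 0, G = 81*sin(u)^2, L = -9*sin(u)/Abs(sin(u)), M = 0, N = -9*sin(u)^3/Abs(sin(u)), assemble
  H = (EN − 2FM + GL) / (2(EG − F²)) = -sin(u)/(9*Abs(sin(u))).
At (u, v) = (2*pi/5, -pi/6): H = -1/9.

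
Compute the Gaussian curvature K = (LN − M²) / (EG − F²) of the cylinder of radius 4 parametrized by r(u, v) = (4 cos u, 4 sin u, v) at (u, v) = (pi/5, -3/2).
K = 0

Coefficients of the first fundamental form: E = 16, F = 0, G = 1.
Coefficients of the second fundamental form: L = -4, M = 0, N = 0.
Assemble K = (LN − M²)/(EG − F²) = 0. At (u, v) = (pi/5, -3/2): K = 0.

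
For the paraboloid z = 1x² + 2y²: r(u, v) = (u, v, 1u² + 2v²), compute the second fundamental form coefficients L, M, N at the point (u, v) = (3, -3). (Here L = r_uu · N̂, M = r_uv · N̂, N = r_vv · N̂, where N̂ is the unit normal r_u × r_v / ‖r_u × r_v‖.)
L = 2*sqrt(181)/181;  M = 0;  N = 4*sqrt(181)/181

Compute the unit normal N̂(u, v) = (-2*u/sqrt(4*u^2 + 16*v^2 + 1), -4*v/sqrt(4*u^2 + 16*v^2 + 1), 1/sqrt(4*u^2 + 16*v^2 + 1)), and the second partials r_uu, r_uv, r_vv. Take dot products:
  L(u, v) = r_uu · N̂ = 2/sqrt(4*u^2 + 16*v^2 + 1),
  M(u, v) = r_uv · N̂ = 0,
  N(u, v) = r_vv · N̂ = 4/sqrt(4*u^2 + 16*v^2 + 1).
Evaluating at (u, v) = (3, -3):
  L = 2*sqrt(181)/181, M = 0, N = 4*sqrt(181)/181.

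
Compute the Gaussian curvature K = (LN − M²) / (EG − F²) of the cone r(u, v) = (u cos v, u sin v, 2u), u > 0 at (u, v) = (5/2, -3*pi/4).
K = 0

Coefficients of the first fundamental form: E = 5, F = 0, G = u^2.
Coefficients of the second fundamental form: L = 0, M = 0, N = 2*sqrt(5)*u^2/(5*Abs(u)).
Assemble K = (LN − M²)/(EG − F²) = 0. At (u, v) = (5/2, -3*pi/4): K = 0.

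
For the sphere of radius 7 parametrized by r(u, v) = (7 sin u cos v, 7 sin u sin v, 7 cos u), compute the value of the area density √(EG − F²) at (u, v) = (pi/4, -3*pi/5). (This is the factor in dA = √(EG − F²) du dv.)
√(EG − F²)|_{(pi/4, -3*pi/5)} = 49*sqrt(2)/2

E = 49, F = 0, G = 49*sin(u)^2, so EG − F² = 2401*sin(u)^2. Taking the positive square root: √(EG − F²) = 49*Abs(sin(u)). At (u, v) = (pi/4, -3*pi/5): 49*sqrt(2)/2.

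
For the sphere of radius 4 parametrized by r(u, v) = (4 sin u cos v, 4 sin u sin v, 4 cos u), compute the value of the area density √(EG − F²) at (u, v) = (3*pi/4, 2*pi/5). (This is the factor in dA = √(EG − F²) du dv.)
√(EG − F²)|_{(3*pi/4, 2*pi/5)} = 8*sqrt(2)

E = 16, F = 0, G = 16*sin(u)^2, so EG − F² = 256*sin(u)^2. Taking the positive square root: √(EG − F²) = 16*Abs(sin(u)). At (u, v) = (3*pi/4, 2*pi/5): 8*sqrt(2).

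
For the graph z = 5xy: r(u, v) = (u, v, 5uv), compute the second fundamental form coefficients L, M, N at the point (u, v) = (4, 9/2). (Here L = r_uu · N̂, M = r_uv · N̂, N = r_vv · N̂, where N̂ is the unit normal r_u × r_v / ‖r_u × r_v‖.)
L = 0;  M = 10*sqrt(3629)/3629;  N = 0

Compute the unit normal N̂(u, v) = (-5*v/sqrt(25*u^2 + 25*v^2 + 1), -5*u/sqrt(25*u^2 + 25*v^2 + 1), 1/sqrt(25*u^2 + 25*v^2 + 1)), and the second partials r_uu, r_uv, r_vv. Take dot products:
  L(u, v) = r_uu · N̂ = 0,
  M(u, v) = r_uv · N̂ = 5/sqrt(25*u^2 + 25*v^2 + 1),
  N(u, v) = r_vv · N̂ = 0.
Evaluating at (u, v) = (4, 9/2):
  L = 0, M = 10*sqrt(3629)/3629, N = 0.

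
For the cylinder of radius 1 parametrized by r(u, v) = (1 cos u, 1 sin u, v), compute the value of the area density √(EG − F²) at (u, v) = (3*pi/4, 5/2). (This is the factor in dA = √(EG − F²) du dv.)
√(EG − F²)|_{(3*pi/4, 5/2)} = 1

E = 1, F = 0, G = 1, so EG − F² = 1. Taking the positive square root: √(EG − F²) = 1. At (u, v) = (3*pi/4, 5/2): 1.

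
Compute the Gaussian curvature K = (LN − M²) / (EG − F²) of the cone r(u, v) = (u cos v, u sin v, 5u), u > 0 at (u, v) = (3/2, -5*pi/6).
K = 0

Coefficients of the first fundamental form: E = 26, F = 0, G = u^2.
Coefficients of the second fundamental form: L = 0, M = 0, N = 5*sqrt(26)*u^2/(26*Abs(u)).
Assemble K = (LN − M²)/(EG − F²) = 0. At (u, v) = (3/2, -5*pi/6): K = 0.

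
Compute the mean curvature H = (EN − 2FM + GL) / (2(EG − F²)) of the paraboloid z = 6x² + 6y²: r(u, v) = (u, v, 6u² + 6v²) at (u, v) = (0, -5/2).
H = 5412*sqrt(901)/811801

With E = 144*u^2 + 1, F = 144*u*v, G = 144*v^2 + 1, L = 12/sqrt(144*u^2 + 144*v^2 + 1), M = 0, N = 12/sqrt(144*u^2 + 144*v^2 + 1), assemble
  H = (EN − 2FM + GL) / (2(EG − F²)) = 12*(72*u^2 + 72*v^2 + 1)/(144*u^2 + 144*v^2 + 1)^(3/2).
At (u, v) = (0, -5/2): H = 5412*sqrt(901)/811801.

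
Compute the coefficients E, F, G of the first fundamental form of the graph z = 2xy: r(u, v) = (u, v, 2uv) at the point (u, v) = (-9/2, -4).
E = 65;  F = 72;  G = 82

Partials: r_u = (1, 0, 2*v), r_v = (0, 1, 2*u). As functions of (u, v):
  E = r_u · r_u = 4*v^2 + 1,
  F = r_u · r_v = 4*u*v,
  G = r_v · r_v = 4*u^2 + 1.
Evaluating at (u, v) = (-9/2, -4): E = 65, F = 72, G = 82.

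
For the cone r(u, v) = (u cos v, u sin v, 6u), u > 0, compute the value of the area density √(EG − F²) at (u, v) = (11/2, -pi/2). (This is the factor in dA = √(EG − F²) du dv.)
√(EG − F²)|_{(11/2, -pi/2)} = 11*sqrt(37)/2

E = 37, F = 0, G = u^2, so EG − F² = 37*u^2. Taking the positive square root: √(EG − F²) = sqrt(37)*Abs(u). At (u, v) = (11/2, -pi/2): 11*sqrt(37)/2.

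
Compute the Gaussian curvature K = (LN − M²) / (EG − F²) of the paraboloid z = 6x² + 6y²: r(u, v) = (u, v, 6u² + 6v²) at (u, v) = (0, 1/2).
K = 144/1369

Coefficients of the first fundamental form: E = 144*u^2 + 1, F = 144*u*v, G = 144*v^2 + 1.
Coefficients of the second fundamental form: L = 12/sqrt(144*u^2 + 144*v^2 + 1), M = 0, N = 12/sqrt(144*u^2 + 144*v^2 + 1).
Assemble K = (LN − M²)/(EG − F²) = 144/(20736*u^4 + 41472*u^2*v^2 + 288*u^2 + 20736*v^4 + 288*v^2 + 1). At (u, v) = (0, 1/2): K = 144/1369.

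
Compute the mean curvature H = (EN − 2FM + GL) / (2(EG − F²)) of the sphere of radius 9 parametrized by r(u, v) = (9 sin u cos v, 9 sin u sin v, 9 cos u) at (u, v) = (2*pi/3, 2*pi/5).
H = -1/9

With E = 81, F = 0, G = 81*sin(u)^2, L = -9*sin(u)/Abs(sin(u)), M = 0, N = -9*sin(u)^3/Abs(sin(u)), assemble
  H = (EN − 2FM + GL) / (2(EG − F²)) = -sin(u)/(9*Abs(sin(u))).
At (u, v) = (2*pi/3, 2*pi/5): H = -1/9.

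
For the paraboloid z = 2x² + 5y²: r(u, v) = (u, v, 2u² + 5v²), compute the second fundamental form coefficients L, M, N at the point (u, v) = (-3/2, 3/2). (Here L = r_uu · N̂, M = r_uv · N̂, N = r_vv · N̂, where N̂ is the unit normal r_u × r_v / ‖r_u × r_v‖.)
L = 2*sqrt(262)/131;  M = 0;  N = 5*sqrt(262)/131

Compute the unit normal N̂(u, v) = (-4*u/sqrt(16*u^2 + 100*v^2 + 1), -10*v/sqrt(16*u^2 + 100*v^2 + 1), 1/sqrt(16*u^2 + 100*v^2 + 1)), and the second partials r_uu, r_uv, r_vv. Take dot products:
  L(u, v) = r_uu · N̂ = 4/sqrt(16*u^2 + 100*v^2 + 1),
  M(u, v) = r_uv · N̂ = 0,
  N(u, v) = r_vv · N̂ = 10/sqrt(16*u^2 + 100*v^2 + 1).
Evaluating at (u, v) = (-3/2, 3/2):
  L = 2*sqrt(262)/131, M = 0, N = 5*sqrt(262)/131.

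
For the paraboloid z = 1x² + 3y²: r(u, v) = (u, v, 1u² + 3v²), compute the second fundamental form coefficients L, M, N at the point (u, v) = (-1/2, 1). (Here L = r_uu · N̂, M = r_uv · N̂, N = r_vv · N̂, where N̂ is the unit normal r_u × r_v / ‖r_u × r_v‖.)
L = sqrt(38)/19;  M = 0;  N = 3*sqrt(38)/19

Compute the unit normal N̂(u, v) = (-2*u/sqrt(4*u^2 + 36*v^2 + 1), -6*v/sqrt(4*u^2 + 36*v^2 + 1), 1/sqrt(4*u^2 + 36*v^2 + 1)), and the second partials r_uu, r_uv, r_vv. Take dot products:
  L(u, v) = r_uu · N̂ = 2/sqrt(4*u^2 + 36*v^2 + 1),
  M(u, v) = r_uv · N̂ = 0,
  N(u, v) = r_vv · N̂ = 6/sqrt(4*u^2 + 36*v^2 + 1).
Evaluating at (u, v) = (-1/2, 1):
  L = sqrt(38)/19, M = 0, N = 3*sqrt(38)/19.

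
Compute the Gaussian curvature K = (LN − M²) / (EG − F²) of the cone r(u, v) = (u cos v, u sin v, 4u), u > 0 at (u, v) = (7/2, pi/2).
K = 0

Coefficients of the first fundamental form: E = 17, F = 0, G = u^2.
Coefficients of the second fundamental form: L = 0, M = 0, N = 4*sqrt(17)*u^2/(17*Abs(u)).
Assemble K = (LN − M²)/(EG − F²) = 0. At (u, v) = (7/2, pi/2): K = 0.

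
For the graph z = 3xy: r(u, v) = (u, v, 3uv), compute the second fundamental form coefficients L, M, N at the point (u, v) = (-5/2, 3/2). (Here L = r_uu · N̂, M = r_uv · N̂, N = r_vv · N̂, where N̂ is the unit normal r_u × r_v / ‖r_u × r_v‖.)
L = 0;  M = 3*sqrt(310)/155;  N = 0

Compute the unit normal N̂(u, v) = (-3*v/sqrt(9*u^2 + 9*v^2 + 1), -3*u/sqrt(9*u^2 + 9*v^2 + 1), 1/sqrt(9*u^2 + 9*v^2 + 1)), and the second partials r_uu, r_uv, r_vv. Take dot products:
  L(u, v) = r_uu · N̂ = 0,
  M(u, v) = r_uv · N̂ = 3/sqrt(9*u^2 + 9*v^2 + 1),
  N(u, v) = r_vv · N̂ = 0.
Evaluating at (u, v) = (-5/2, 3/2):
  L = 0, M = 3*sqrt(310)/155, N = 0.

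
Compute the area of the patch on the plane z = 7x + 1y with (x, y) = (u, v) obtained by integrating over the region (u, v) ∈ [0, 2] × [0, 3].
Area = 6*sqrt(51)

Area = ∫∫ √(EG − F²) du dv with √(EG − F²) = sqrt(51). Integrating over [0, 2] × [0, 3] gives 6*sqrt(51).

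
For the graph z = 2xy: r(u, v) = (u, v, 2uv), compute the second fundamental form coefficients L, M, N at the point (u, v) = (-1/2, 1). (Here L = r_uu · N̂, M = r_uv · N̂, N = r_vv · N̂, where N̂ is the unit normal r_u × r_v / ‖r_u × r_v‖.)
L = 0;  M = sqrt(6)/3;  N = 0

Compute the unit normal N̂(u, v) = (-2*v/sqrt(4*u^2 + 4*v^2 + 1), -2*u/sqrt(4*u^2 + 4*v^2 + 1), 1/sqrt(4*u^2 + 4*v^2 + 1)), and the second partials r_uu, r_uv, r_vv. Take dot products:
  L(u, v) = r_uu · N̂ = 0,
  M(u, v) = r_uv · N̂ = 2/sqrt(4*u^2 + 4*v^2 + 1),
  N(u, v) = r_vv · N̂ = 0.
Evaluating at (u, v) = (-1/2, 1):
  L = 0, M = sqrt(6)/3, N = 0.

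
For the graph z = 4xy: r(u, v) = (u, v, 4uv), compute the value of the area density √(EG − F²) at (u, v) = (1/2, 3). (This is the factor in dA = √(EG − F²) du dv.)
√(EG − F²)|_{(1/2, 3)} = sqrt(149)

E = 16*v^2 + 1, F = 16*u*v, G = 16*u^2 + 1, so EG − F² = 16*u^2 + 16*v^2 + 1. Taking the positive square root: √(EG − F²) = sqrt(16*u^2 + 16*v^2 + 1). At (u, v) = (1/2, 3): sqrt(149).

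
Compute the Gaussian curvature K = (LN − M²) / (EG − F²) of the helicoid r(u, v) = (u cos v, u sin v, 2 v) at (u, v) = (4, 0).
K = -1/100

Coefficients of the first fundamental form: E = 1, F = 0, G = u^2 + 4.
Coefficients of the second fundamental form: L = 0, M = -2/sqrt(u^2 + 4), N = 0.
Assemble K = (LN − M²)/(EG − F²) = -4/(u^2 + 4)^2. At (u, v) = (4, 0): K = -1/100.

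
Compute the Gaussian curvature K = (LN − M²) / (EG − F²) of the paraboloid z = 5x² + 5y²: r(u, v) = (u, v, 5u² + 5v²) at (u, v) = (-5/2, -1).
K = 25/131769

Coefficients of the first fundamental form: E = 100*u^2 + 1, F = 100*u*v, G = 100*v^2 + 1.
Coefficients of the second fundamental form: L = 10/sqrt(100*u^2 + 100*v^2 + 1), M = 0, N = 10/sqrt(100*u^2 + 100*v^2 + 1).
Assemble K = (LN − M²)/(EG − F²) = 100/(10000*u^4 + 20000*u^2*v^2 + 200*u^2 + 10000*v^4 + 200*v^2 + 1). At (u, v) = (-5/2, -1): K = 25/131769.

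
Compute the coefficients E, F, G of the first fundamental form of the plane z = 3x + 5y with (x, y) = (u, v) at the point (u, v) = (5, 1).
E = 10;  F = 15;  G = 26

Partials: r_u = (1, 0, 3), r_v = (0, 1, 5). As functions of (u, v):
  E = r_u · r_u = 10,
  F = r_u · r_v = 15,
  G = r_v · r_v = 26.
Evaluating at (u, v) = (5, 1): E = 10, F = 15, G = 26.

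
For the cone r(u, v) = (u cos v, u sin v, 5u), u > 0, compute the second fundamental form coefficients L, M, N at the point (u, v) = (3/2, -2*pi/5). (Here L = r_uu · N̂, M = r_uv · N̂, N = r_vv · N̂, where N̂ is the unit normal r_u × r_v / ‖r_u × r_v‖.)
L = 0;  M = 0;  N = 15*sqrt(26)/52

Compute the unit normal N̂(u, v) = (-5*sqrt(26)*u*cos(v)/(26*Abs(u)), -5*sqrt(26)*u*sin(v)/(26*Abs(u)), sqrt(26)*u/(26*Abs(u))), and the second partials r_uu, r_uv, r_vv. Take dot products:
  L(u, v) = r_uu · N̂ = 0,
  M(u, v) = r_uv · N̂ = 0,
  N(u, v) = r_vv · N̂ = 5*sqrt(26)*u^2/(26*Abs(u)).
Evaluating at (u, v) = (3/2, -2*pi/5):
  L = 0, M = 0, N = 15*sqrt(26)/52.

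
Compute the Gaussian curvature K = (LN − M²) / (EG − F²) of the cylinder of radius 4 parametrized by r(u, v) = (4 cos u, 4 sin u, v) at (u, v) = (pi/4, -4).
K = 0

Coefficients of the first fundamental form: E = 16, F = 0, G = 1.
Coefficients of the second fundamental form: L = -4, M = 0, N = 0.
Assemble K = (LN − M²)/(EG − F²) = 0. At (u, v) = (pi/4, -4): K = 0.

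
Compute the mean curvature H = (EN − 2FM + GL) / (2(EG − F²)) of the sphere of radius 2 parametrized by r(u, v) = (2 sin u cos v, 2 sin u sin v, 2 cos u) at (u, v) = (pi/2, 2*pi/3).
H = -1/2

With E = 4, F = 0, G = 4*sin(u)^2, L = -2*sin(u)/Abs(sin(u)), M = 0, N = -2*sin(u)^3/Abs(sin(u)), assemble
  H = (EN − 2FM + GL) / (2(EG − F²)) = -sin(u)/(2*Abs(sin(u))).
At (u, v) = (pi/2, 2*pi/3): H = -1/2.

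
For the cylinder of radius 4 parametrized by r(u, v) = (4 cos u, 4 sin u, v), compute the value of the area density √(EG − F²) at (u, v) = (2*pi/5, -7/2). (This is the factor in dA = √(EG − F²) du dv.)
√(EG − F²)|_{(2*pi/5, -7/2)} = 4

E = 16, F = 0, G = 1, so EG − F² = 16. Taking the positive square root: √(EG − F²) = 4. At (u, v) = (2*pi/5, -7/2): 4.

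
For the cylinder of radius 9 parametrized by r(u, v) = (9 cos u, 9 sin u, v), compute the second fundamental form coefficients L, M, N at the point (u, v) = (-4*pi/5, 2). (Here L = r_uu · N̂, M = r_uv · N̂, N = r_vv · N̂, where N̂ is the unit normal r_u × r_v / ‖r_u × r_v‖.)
L = -9;  M = 0;  N = 0

Compute the unit normal N̂(u, v) = (cos(u), sin(u), 0), and the second partials r_uu, r_uv, r_vv. Take dot products:
  L(u, v) = r_uu · N̂ = -9,
  M(u, v) = r_uv · N̂ = 0,
  N(u, v) = r_vv · N̂ = 0.
Evaluating at (u, v) = (-4*pi/5, 2):
  L = -9, M = 0, N = 0.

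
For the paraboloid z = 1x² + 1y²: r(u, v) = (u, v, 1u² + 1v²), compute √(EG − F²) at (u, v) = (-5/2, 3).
√(EG − F²)|_{(-5/2, 3)} = sqrt(62)

E = 4*u^2 + 1, F = 4*u*v, G = 4*v^2 + 1; EG − F² = 4*u^2 + 4*v^2 + 1; √(EG − F²) = sqrt(4*u^2 + 4*v^2 + 1). At the given point: sqrt(62).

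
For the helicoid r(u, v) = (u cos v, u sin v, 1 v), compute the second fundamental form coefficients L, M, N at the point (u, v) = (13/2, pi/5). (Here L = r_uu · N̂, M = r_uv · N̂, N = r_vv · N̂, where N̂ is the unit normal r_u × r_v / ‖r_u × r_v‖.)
L = 0;  M = -2*sqrt(173)/173;  N = 0

Compute the unit normal N̂(u, v) = (sin(v)/sqrt(u^2 + 1), -cos(v)/sqrt(u^2 + 1), u/sqrt(u^2 + 1)), and the second partials r_uu, r_uv, r_vv. Take dot products:
  L(u, v) = r_uu · N̂ = 0,
  M(u, v) = r_uv · N̂ = -1/sqrt(u^2 + 1),
  N(u, v) = r_vv · N̂ = 0.
Evaluating at (u, v) = (13/2, pi/5):
  L = 0, M = -2*sqrt(173)/173, N = 0.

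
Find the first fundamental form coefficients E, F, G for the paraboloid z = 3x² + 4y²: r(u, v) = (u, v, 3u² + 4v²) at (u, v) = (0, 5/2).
E = 1;  F = 0;  G = 401

Partials: r_u = (1, 0, 6*u), r_v = (0, 1, 8*v). As functions of (u, v):
  E = r_u · r_u = 36*u^2 + 1,
  F = r_u · r_v = 48*u*v,
  G = r_v · r_v = 64*v^2 + 1.
Evaluating at (u, v) = (0, 5/2): E = 1, F = 0, G = 401.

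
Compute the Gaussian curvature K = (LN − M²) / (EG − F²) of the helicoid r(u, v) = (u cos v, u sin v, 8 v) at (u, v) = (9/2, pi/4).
K = -1024/113569

Coefficients of the first fundamental form: E = 1, F = 0, G = u^2 + 64.
Coefficients of the second fundamental form: L = 0, M = -8/sqrt(u^2 + 64), N = 0.
Assemble K = (LN − M²)/(EG − F²) = -64/(u^2 + 64)^2. At (u, v) = (9/2, pi/4): K = -1024/113569.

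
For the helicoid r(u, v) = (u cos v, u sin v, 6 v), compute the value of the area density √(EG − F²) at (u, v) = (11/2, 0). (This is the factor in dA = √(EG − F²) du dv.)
√(EG − F²)|_{(11/2, 0)} = sqrt(265)/2

E = 1, F = 0, G = u^2 + 36, so EG − F² = u^2 + 36. Taking the positive square root: √(EG − F²) = sqrt(u^2 + 36). At (u, v) = (11/2, 0): sqrt(265)/2.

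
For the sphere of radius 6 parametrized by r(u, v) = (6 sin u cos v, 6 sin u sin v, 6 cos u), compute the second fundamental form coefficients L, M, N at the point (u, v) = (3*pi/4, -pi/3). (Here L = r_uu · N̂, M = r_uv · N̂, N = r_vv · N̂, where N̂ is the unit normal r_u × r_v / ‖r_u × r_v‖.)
L = -6;  M = 0;  N = -3

Compute the unit normal N̂(u, v) = (sin(u)^2*cos(v)/Abs(sin(u)), sin(u)^2*sin(v)/Abs(sin(u)), sin(2*u)/(2*Abs(sin(u)))), and the second partials r_uu, r_uv, r_vv. Take dot products:
  L(u, v) = r_uu · N̂ = -6*sin(u)/Abs(sin(u)),
  M(u, v) = r_uv · N̂ = 0,
  N(u, v) = r_vv · N̂ = -6*sin(u)^3/Abs(sin(u)).
Evaluating at (u, v) = (3*pi/4, -pi/3):
  L = -6, M = 0, N = -3.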